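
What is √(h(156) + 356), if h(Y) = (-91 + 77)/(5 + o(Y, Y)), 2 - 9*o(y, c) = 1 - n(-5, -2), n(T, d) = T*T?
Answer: 5*√71426/71 ≈ 18.821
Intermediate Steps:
n(T, d) = T²
o(y, c) = 26/9 (o(y, c) = 2/9 - (1 - 1*(-5)²)/9 = 2/9 - (1 - 1*25)/9 = 2/9 - (1 - 25)/9 = 2/9 - ⅑*(-24) = 2/9 + 8/3 = 26/9)
h(Y) = -126/71 (h(Y) = (-91 + 77)/(5 + 26/9) = -14/71/9 = -14*9/71 = -126/71)
√(h(156) + 356) = √(-126/71 + 356) = √(25150/71) = 5*√71426/71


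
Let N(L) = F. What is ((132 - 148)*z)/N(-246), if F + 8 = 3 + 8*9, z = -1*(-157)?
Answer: -2512/67 ≈ -37.493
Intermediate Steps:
z = 157
F = 67 (F = -8 + (3 + 8*9) = -8 + (3 + 72) = -8 + 75 = 67)
N(L) = 67
((132 - 148)*z)/N(-246) = ((132 - 148)*157)/67 = -16*157*(1/67) = -2512*1/67 = -2512/67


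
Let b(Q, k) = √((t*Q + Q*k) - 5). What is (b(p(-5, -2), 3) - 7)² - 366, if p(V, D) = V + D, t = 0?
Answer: -366 + (7 - I*√26)² ≈ -343.0 - 71.386*I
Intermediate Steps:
p(V, D) = D + V
b(Q, k) = √(-5 + Q*k) (b(Q, k) = √((0*Q + Q*k) - 5) = √((0 + Q*k) - 5) = √(Q*k - 5) = √(-5 + Q*k))
(b(p(-5, -2), 3) - 7)² - 366 = (√(-5 + (-2 - 5)*3) - 7)² - 366 = (√(-5 - 7*3) - 7)² - 366 = (√(-5 - 21) - 7)² - 366 = (√(-26) - 7)² - 366 = (I*√26 - 7)² - 366 = (-7 + I*√26)² - 366 = -366 + (-7 + I*√26)²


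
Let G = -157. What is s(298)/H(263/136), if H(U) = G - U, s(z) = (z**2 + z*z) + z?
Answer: -8065072/7205 ≈ -1119.4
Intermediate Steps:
s(z) = z + 2*z**2 (s(z) = (z**2 + z**2) + z = 2*z**2 + z = z + 2*z**2)
H(U) = -157 - U
s(298)/H(263/136) = (298*(1 + 2*298))/(-157 - 263/136) = (298*(1 + 596))/(-157 - 263/136) = (298*597)/(-157 - 1*263/136) = 177906/(-157 - 263/136) = 177906/(-21615/136) = 177906*(-136/21615) = -8065072/7205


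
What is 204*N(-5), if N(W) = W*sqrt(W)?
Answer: -1020*I*sqrt(5) ≈ -2280.8*I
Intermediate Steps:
N(W) = W**(3/2)
204*N(-5) = 204*(-5)**(3/2) = 204*(-5*I*sqrt(5)) = -1020*I*sqrt(5)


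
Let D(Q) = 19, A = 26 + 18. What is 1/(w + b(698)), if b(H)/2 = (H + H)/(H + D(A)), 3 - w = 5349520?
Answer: -717/3835600897 ≈ -1.8693e-7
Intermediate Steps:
A = 44
w = -5349517 (w = 3 - 1*5349520 = 3 - 5349520 = -5349517)
b(H) = 4*H/(19 + H) (b(H) = 2*((H + H)/(H + 19)) = 2*((2*H)/(19 + H)) = 2*(2*H/(19 + H)) = 4*H/(19 + H))
1/(w + b(698)) = 1/(-5349517 + 4*698/(19 + 698)) = 1/(-5349517 + 4*698/717) = 1/(-5349517 + 4*698*(1/717)) = 1/(-5349517 + 2792/717) = 1/(-3835600897/717) = -717/3835600897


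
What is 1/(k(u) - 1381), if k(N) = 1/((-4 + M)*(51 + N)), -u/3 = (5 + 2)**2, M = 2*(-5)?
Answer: -1344/1856063 ≈ -0.00072411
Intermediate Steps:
M = -10
u = -147 (u = -3*(5 + 2)**2 = -3*7**2 = -3*49 = -147)
k(N) = 1/(-714 - 14*N) (k(N) = 1/((-4 - 10)*(51 + N)) = 1/(-14*(51 + N)) = 1/(-714 - 14*N))
1/(k(u) - 1381) = 1/(-1/(714 + 14*(-147)) - 1381) = 1/(-1/(714 - 2058) - 1381) = 1/(-1/(-1344) - 1381) = 1/(-1*(-1/1344) - 1381) = 1/(1/1344 - 1381) = 1/(-1856063/1344) = -1344/1856063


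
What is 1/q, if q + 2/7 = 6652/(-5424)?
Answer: -9492/14353 ≈ -0.66133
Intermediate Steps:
q = -14353/9492 (q = -2/7 + 6652/(-5424) = -2/7 + 6652*(-1/5424) = -2/7 - 1663/1356 = -14353/9492 ≈ -1.5121)
1/q = 1/(-14353/9492) = -9492/14353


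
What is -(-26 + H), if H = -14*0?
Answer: 26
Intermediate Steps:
H = 0
-(-26 + H) = -(-26 + 0) = -1*(-26) = 26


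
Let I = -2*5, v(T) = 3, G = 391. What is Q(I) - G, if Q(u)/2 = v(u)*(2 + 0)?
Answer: -379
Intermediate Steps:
I = -10
Q(u) = 12 (Q(u) = 2*(3*(2 + 0)) = 2*(3*2) = 2*6 = 12)
Q(I) - G = 12 - 1*391 = 12 - 391 = -379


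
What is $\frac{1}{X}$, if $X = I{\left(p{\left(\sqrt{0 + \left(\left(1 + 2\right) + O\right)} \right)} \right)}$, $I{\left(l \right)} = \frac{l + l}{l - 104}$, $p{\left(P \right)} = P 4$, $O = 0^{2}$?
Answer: $\frac{1}{2} - \frac{13 \sqrt{3}}{3} \approx -7.0056$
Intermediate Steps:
$O = 0$
$p{\left(P \right)} = 4 P$
$I{\left(l \right)} = \frac{2 l}{-104 + l}$
$X = \frac{8 \sqrt{3}}{-104 + 4 \sqrt{3}}$ ($X = \frac{2 \cdot 4 \sqrt{0 + \left(\left(1 + 2\right) + 0\right)}}{-104 + 4 \sqrt{0 + \left(\left(1 + 2\right) + 0\right)}} = \frac{2 \cdot 4 \sqrt{0 + \left(3 + 0\right)}}{-104 + 4 \sqrt{0 + \left(3 + 0\right)}} = \frac{2 \cdot 4 \sqrt{0 + 3}}{-104 + 4 \sqrt{0 + 3}} = \frac{2 \cdot 4 \sqrt{3}}{-104 + 4 \sqrt{3}} = \frac{8 \sqrt{3}}{-104 + 4 \sqrt{3}} \approx -0.14274$)
$\frac{1}{X} = \frac{1}{- \frac{6}{673} - \frac{52 \sqrt{3}}{673}}$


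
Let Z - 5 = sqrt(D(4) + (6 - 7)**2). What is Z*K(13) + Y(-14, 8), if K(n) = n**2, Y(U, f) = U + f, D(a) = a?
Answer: 839 + 169*sqrt(5) ≈ 1216.9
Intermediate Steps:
Z = 5 + sqrt(5) (Z = 5 + sqrt(4 + (6 - 7)**2) = 5 + sqrt(4 + (-1)**2) = 5 + sqrt(4 + 1) = 5 + sqrt(5) ≈ 7.2361)
Z*K(13) + Y(-14, 8) = (5 + sqrt(5))*13**2 + (-14 + 8) = (5 + sqrt(5))*169 - 6 = (845 + 169*sqrt(5)) - 6 = 839 + 169*sqrt(5)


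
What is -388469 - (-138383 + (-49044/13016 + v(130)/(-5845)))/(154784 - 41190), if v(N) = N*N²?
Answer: -167858158520990269/432103170044 ≈ -3.8847e+5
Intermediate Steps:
v(N) = N³
-388469 - (-138383 + (-49044/13016 + v(130)/(-5845)))/(154784 - 41190) = -388469 - (-138383 + (-49044/13016 + 130³/(-5845)))/(154784 - 41190) = -388469 - (-138383 + (-49044*1/13016 + 2197000*(-1/5845)))/113594 = -388469 - (-138383 + (-12261/3254 - 439400/1169))/113594 = -388469 - (-138383 - 1444140709/3803926)/113594 = -388469 - (-527842832367)/(3803926*113594) = -388469 - 1*(-527842832367/432103170044) = -388469 + 527842832367/432103170044 = -167858158520990269/432103170044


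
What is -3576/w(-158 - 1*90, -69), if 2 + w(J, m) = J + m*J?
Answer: -1788/8431 ≈ -0.21207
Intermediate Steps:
w(J, m) = -2 + J + J*m (w(J, m) = -2 + (J + m*J) = -2 + (J + J*m) = -2 + J + J*m)
-3576/w(-158 - 1*90, -69) = -3576/(-2 + (-158 - 1*90) + (-158 - 1*90)*(-69)) = -3576/(-2 + (-158 - 90) + (-158 - 90)*(-69)) = -3576/(-2 - 248 - 248*(-69)) = -3576/(-2 - 248 + 17112) = -3576/16862 = -3576*1/16862 = -1788/8431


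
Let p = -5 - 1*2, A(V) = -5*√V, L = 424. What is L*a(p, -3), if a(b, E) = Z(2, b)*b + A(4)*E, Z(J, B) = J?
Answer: 6784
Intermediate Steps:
p = -7 (p = -5 - 2 = -7)
a(b, E) = -10*E + 2*b (a(b, E) = 2*b + (-5*√4)*E = 2*b + (-5*2)*E = 2*b - 10*E = -10*E + 2*b)
L*a(p, -3) = 424*(-10*(-3) + 2*(-7)) = 424*(30 - 14) = 424*16 = 6784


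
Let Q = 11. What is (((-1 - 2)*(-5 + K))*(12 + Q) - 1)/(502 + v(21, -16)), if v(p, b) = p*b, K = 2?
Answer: 103/83 ≈ 1.2410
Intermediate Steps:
v(p, b) = b*p
(((-1 - 2)*(-5 + K))*(12 + Q) - 1)/(502 + v(21, -16)) = (((-1 - 2)*(-5 + 2))*(12 + 11) - 1)/(502 - 16*21) = (-3*(-3)*23 - 1)/(502 - 336) = (9*23 - 1)/166 = (207 - 1)*(1/166) = 206*(1/166) = 103/83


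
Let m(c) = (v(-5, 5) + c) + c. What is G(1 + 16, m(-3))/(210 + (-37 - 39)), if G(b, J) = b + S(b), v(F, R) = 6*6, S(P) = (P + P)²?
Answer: 1173/134 ≈ 8.7537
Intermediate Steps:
S(P) = 4*P² (S(P) = (2*P)² = 4*P²)
v(F, R) = 36
m(c) = 36 + 2*c (m(c) = (36 + c) + c = 36 + 2*c)
G(b, J) = b + 4*b²
G(1 + 16, m(-3))/(210 + (-37 - 39)) = ((1 + 16)*(1 + 4*(1 + 16)))/(210 + (-37 - 39)) = (17*(1 + 4*17))/(210 - 76) = (17*(1 + 68))/134 = (17*69)*(1/134) = 1173*(1/134) = 1173/134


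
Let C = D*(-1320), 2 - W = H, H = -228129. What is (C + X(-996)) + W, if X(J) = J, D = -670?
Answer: 1111535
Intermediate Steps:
W = 228131 (W = 2 - 1*(-228129) = 2 + 228129 = 228131)
C = 884400 (C = -670*(-1320) = 884400)
(C + X(-996)) + W = (884400 - 996) + 228131 = 883404 + 228131 = 1111535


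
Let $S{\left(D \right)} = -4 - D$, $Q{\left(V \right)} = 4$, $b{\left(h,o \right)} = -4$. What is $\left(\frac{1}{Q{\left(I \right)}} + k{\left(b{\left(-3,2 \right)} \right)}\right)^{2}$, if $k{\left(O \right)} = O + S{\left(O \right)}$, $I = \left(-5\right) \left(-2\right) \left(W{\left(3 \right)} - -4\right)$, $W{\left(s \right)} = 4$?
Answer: $\frac{225}{16} \approx 14.063$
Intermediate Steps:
$I = 80$ ($I = \left(-5\right) \left(-2\right) \left(4 - -4\right) = 10 \left(4 + 4\right) = 10 \cdot 8 = 80$)
$k{\left(O \right)} = -4$ ($k{\left(O \right)} = O - \left(4 + O\right) = -4$)
$\left(\frac{1}{Q{\left(I \right)}} + k{\left(b{\left(-3,2 \right)} \right)}\right)^{2} = \left(\frac{1}{4} - 4\right)^{2} = \left(- \frac{15}{4}\right)^{2} = \frac{225}{16}$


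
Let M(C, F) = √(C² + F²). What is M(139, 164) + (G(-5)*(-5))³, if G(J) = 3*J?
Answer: 421875 + √46217 ≈ 4.2209e+5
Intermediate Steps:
M(139, 164) + (G(-5)*(-5))³ = √(139² + 164²) + ((3*(-5))*(-5))³ = √(19321 + 26896) + (-15*(-5))³ = √46217 + 75³ = √46217 + 421875 = 421875 + √46217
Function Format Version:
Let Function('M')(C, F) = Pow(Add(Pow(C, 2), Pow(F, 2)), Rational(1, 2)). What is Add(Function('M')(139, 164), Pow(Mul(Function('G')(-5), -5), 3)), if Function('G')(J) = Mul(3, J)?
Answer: Add(421875, Pow(46217, Rational(1, 2))) ≈ 4.2209e+5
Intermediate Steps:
Add(Function('M')(139, 164), Pow(Mul(Function('G')(-5), -5), 3)) = Add(Pow(Add(Pow(139, 2), Pow(164, 2)), Rational(1, 2)), Pow(Mul(Mul(3, -5), -5), 3)) = Add(Pow(Add(19321, 26896), Rational(1, 2)), Pow(Mul(-15, -5), 3)) = Add(Pow(46217, Rational(1, 2)), Pow(75, 3)) = Add(Pow(46217, Rational(1, 2)), 421875) = Add(421875, Pow(46217, Rational(1, 2)))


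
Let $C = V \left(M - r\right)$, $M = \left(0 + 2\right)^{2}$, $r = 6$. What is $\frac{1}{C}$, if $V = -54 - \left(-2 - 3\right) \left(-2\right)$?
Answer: $\frac{1}{128} \approx 0.0078125$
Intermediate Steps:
$M = 4$ ($M = 2^{2} = 4$)
$V = -64$ ($V = -54 - \left(-5\right) \left(-2\right) = -54 - 10 = -64$)
$C = 128$ ($C = - 64 \left(4 - 6\right) = \left(-64\right) \left(-2\right) = 128$)
$\frac{1}{C} = \frac{1}{128}$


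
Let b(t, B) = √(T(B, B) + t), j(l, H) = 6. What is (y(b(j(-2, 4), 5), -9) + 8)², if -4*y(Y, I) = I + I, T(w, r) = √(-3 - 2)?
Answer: 625/4 ≈ 156.25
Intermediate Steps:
T(w, r) = I*√5 (T(w, r) = √(-5) = I*√5)
b(t, B) = √(t + I*√5) (b(t, B) = √(I*√5 + t) = √(t + I*√5))
y(Y, I) = -I/2 (y(Y, I) = -(I + I)/4 = -I/2)
(y(b(j(-2, 4), 5), -9) + 8)² = (-½*(-9) + 8)² = (9/2 + 8)² = (25/2)² = 625/4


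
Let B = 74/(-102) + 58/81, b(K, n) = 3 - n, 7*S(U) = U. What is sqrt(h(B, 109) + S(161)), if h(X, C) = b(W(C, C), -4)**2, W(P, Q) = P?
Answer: 6*sqrt(2) ≈ 8.4853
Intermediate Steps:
S(U) = U/7
B = -13/1377 (B = 74*(-1/102) + 58*(1/81) = -37/51 + 58/81 = -13/1377 ≈ -0.0094408)
h(X, C) = 49 (h(X, C) = (3 - 1*(-4))**2 = (3 + 4)**2 = 7**2 = 49)
sqrt(h(B, 109) + S(161)) = sqrt(49 + (1/7)*161) = sqrt(49 + 23) = sqrt(72) = 6*sqrt(2)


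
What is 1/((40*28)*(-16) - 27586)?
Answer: -1/45506 ≈ -2.1975e-5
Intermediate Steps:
1/((40*28)*(-16) - 27586) = 1/(1120*(-16) - 27586) = 1/(-17920 - 27586) = 1/(-45506) = -1/45506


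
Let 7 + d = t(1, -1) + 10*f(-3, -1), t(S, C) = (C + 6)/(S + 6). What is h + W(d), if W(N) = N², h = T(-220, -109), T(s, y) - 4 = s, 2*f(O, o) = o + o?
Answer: 2412/49 ≈ 49.224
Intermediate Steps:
f(O, o) = o (f(O, o) = (o + o)/2 = (2*o)/2 = o)
t(S, C) = (6 + C)/(6 + S)
T(s, y) = 4 + s
h = -216 (h = 4 - 220 = -216)
d = -114/7 (d = -7 + ((6 - 1)/(6 + 1) + 10*(-1)) = -7 + (5/7 - 10) = -7 - 65/7 = -114/7 ≈ -16.286)
h + W(d) = -216 + (-114/7)² = -216 + 12996/49 = 2412/49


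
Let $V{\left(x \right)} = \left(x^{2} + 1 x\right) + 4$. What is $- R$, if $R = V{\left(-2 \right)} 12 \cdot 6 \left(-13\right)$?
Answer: $5616$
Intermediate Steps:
$V{\left(x \right)} = 4 + x + x^{2}$ ($V{\left(x \right)} = \left(x^{2} + x\right) + 4 = \left(x + x^{2}\right) + 4 = 4 + x + x^{2}$)
$R = -5616$ ($R = \left(4 - 2 + \left(-2\right)^{2}\right) 12 \cdot 6 \left(-13\right) = \left(4 - 2 + 4\right) 12 \left(-78\right) = 6 \cdot 12 \left(-78\right) = 72 \left(-78\right) = -5616$)
$- R = \left(-1\right) \left(-5616\right) = 5616$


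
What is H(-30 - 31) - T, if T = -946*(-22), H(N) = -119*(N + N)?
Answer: -6294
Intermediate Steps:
H(N) = -238*N
T = 20812
H(-30 - 31) - T = -238*(-30 - 31) - 1*20812 = -238*(-61) - 20812 = 14518 - 20812 = -6294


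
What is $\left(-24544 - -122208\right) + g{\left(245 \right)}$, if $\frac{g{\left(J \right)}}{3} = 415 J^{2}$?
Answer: $74828789$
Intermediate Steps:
$g{\left(J \right)} = 1245 J^{2}$ ($g{\left(J \right)} = 3 \cdot 415 J^{2} = 1245 J^{2}$)
$\left(-24544 - -122208\right) + g{\left(245 \right)} = \left(-24544 - -122208\right) + 1245 \cdot 245^{2} = \left(-24544 + 122208\right) + 1245 \cdot 60025 = 97664 + 74731125 = 74828789$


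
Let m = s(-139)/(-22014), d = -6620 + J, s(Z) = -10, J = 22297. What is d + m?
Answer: 172556744/11007 ≈ 15677.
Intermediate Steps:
d = 15677 (d = -6620 + 22297 = 15677)
m = 5/11007 (m = -10/(-22014) = -10*(-1/22014) = 5/11007 ≈ 0.00045426)
d + m = 15677 + 5/11007 = 172556744/11007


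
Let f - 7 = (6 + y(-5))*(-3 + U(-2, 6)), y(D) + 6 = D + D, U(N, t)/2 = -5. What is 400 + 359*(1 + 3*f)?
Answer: 148308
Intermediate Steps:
U(N, t) = -10 (U(N, t) = 2*(-5) = -10)
y(D) = -6 + 2*D (y(D) = -6 + (D + D) = -6 + 2*D)
f = 137 (f = 7 + (6 + (-6 + 2*(-5)))*(-3 - 10) = 7 + (6 + (-6 - 10))*(-13) = 7 + (6 - 16)*(-13) = 7 - 10*(-13) = 7 + 130 = 137)
400 + 359*(1 + 3*f) = 400 + 359*(1 + 3*137) = 400 + 359*(1 + 411) = 400 + 359*412 = 400 + 147908 = 148308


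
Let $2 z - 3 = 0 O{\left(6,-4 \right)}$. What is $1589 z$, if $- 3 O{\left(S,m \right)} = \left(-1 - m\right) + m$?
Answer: $\frac{4767}{2} \approx 2383.5$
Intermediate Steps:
$O{\left(S,m \right)} = \frac{1}{3}$ ($O{\left(S,m \right)} = - \frac{\left(-1 - m\right) + m}{3} = \left(- \frac{1}{3}\right) \left(-1\right) = \frac{1}{3}$)
$z = \frac{3}{2}$ ($z = \frac{3}{2} + \frac{0 \cdot \frac{1}{3}}{2} = \frac{3}{2} + \frac{1}{2} \cdot 0 = \frac{3}{2} + 0 = \frac{3}{2} \approx 1.5$)
$1589 z = 1589 \cdot \frac{3}{2} = \frac{4767}{2}$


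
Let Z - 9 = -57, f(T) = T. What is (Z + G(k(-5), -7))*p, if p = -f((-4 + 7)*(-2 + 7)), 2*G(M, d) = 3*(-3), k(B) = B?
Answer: 1575/2 ≈ 787.50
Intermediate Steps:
G(M, d) = -9/2 (G(M, d) = (3*(-3))/2 = (1/2)*(-9) = -9/2)
Z = -48 (Z = 9 - 57 = -48)
p = -15 (p = -(-4 + 7)*(-2 + 7) = -3*5 = -1*15 = -15)
(Z + G(k(-5), -7))*p = (-48 - 9/2)*(-15) = -105/2*(-15) = 1575/2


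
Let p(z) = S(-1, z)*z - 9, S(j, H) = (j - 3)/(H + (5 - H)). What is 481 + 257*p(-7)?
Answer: -1964/5 ≈ -392.80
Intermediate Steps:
S(j, H) = -⅗ + j/5 (S(j, H) = (-3 + j)/5 = (-3 + j)*(⅕) = -⅗ + j/5)
p(z) = -9 - 4*z/5 (p(z) = (-⅗ + (⅕)*(-1))*z - 9 = (-⅗ - ⅕)*z - 9 = -4*z/5 - 9 = -9 - 4*z/5)
481 + 257*p(-7) = 481 + 257*(-9 - ⅘*(-7)) = 481 + 257*(-9 + 28/5) = 481 + 257*(-17/5) = 481 - 4369/5 = -1964/5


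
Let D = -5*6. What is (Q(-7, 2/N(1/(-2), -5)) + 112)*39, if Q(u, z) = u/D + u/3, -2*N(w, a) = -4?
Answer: 42861/10 ≈ 4286.1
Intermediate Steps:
N(w, a) = 2 (N(w, a) = -1/2*(-4) = 2)
D = -30
Q(u, z) = 3*u/10 (Q(u, z) = u/(-30) + u/3 = u*(-1/30) + u*(1/3) = -u/30 + u/3 = 3*u/10)
(Q(-7, 2/N(1/(-2), -5)) + 112)*39 = ((3/10)*(-7) + 112)*39 = (-21/10 + 112)*39 = (1099/10)*39 = 42861/10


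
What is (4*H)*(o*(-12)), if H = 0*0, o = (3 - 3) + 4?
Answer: 0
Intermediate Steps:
o = 4 (o = 0 + 4 = 4)
H = 0
(4*H)*(o*(-12)) = (4*0)*(4*(-12)) = 0*(-48) = 0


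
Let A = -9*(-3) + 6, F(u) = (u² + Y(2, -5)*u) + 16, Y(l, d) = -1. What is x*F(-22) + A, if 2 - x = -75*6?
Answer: 235977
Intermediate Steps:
x = 452 (x = 2 - (-75)*6 = 2 - 1*(-450) = 2 + 450 = 452)
F(u) = 16 + u² - u (F(u) = (u² - u) + 16 = 16 + u² - u)
A = 33 (A = 27 + 6 = 33)
x*F(-22) + A = 452*(16 + (-22)² - 1*(-22)) + 33 = 452*(16 + 484 + 22) + 33 = 452*522 + 33 = 235944 + 33 = 235977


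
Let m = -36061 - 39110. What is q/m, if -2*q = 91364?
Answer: 45682/75171 ≈ 0.60771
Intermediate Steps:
q = -45682 (q = -½*91364 = -45682)
m = -75171
q/m = -45682/(-75171) = -45682*(-1/75171) = 45682/75171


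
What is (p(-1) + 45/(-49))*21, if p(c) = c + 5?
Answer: 453/7 ≈ 64.714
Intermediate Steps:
p(c) = 5 + c
(p(-1) + 45/(-49))*21 = ((5 - 1) + 45/(-49))*21 = (4 + 45*(-1/49))*21 = (4 - 45/49)*21 = (151/49)*21 = 453/7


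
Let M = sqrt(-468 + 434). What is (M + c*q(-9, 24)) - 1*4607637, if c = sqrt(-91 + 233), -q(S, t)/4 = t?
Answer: -4607637 - 96*sqrt(142) + I*sqrt(34) ≈ -4.6088e+6 + 5.831*I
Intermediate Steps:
M = I*sqrt(34) (M = sqrt(-34) = I*sqrt(34) ≈ 5.8309*I)
q(S, t) = -4*t
c = sqrt(142) ≈ 11.916
(M + c*q(-9, 24)) - 1*4607637 = (I*sqrt(34) + sqrt(142)*(-4*24)) - 1*4607637 = (I*sqrt(34) + sqrt(142)*(-96)) - 4607637 = (I*sqrt(34) - 96*sqrt(142)) - 4607637 = (-96*sqrt(142) + I*sqrt(34)) - 4607637 = -4607637 - 96*sqrt(142) + I*sqrt(34)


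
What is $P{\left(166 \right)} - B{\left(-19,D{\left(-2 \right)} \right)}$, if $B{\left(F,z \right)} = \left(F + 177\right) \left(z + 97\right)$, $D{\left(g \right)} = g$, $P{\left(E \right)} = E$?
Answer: $-14844$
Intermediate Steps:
$B{\left(F,z \right)} = \left(97 + z\right) \left(177 + F\right)$ ($B{\left(F,z \right)} = \left(177 + F\right) \left(97 + z\right) = \left(97 + z\right) \left(177 + F\right)$)
$P{\left(166 \right)} - B{\left(-19,D{\left(-2 \right)} \right)} = 166 - \left(17169 + 97 \left(-19\right) + 177 \left(-2\right) - -38\right) = 166 - \left(17169 - 1843 - 354 + 38\right) = 166 - 15010 = -14844$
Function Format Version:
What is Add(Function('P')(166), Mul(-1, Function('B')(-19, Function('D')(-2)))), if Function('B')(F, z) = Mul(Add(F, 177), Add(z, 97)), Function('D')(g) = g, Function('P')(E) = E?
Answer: -14844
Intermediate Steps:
Function('B')(F, z) = Mul(Add(97, z), Add(177, F)) (Function('B')(F, z) = Mul(Add(177, F), Add(97, z)) = Mul(Add(97, z), Add(177, F)))
Add(Function('P')(166), Mul(-1, Function('B')(-19, Function('D')(-2)))) = Add(166, Mul(-1, Add(17169, Mul(97, -19), Mul(177, -2), Mul(-19, -2)))) = Add(166, Mul(-1, Add(17169, -1843, -354, 38))) = Add(166, Mul(-1, 15010)) = Add(166, -15010) = -14844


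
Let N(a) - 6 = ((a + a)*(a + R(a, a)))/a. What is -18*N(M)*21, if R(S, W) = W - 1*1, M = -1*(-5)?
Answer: -9072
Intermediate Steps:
M = 5
R(S, W) = -1 + W (R(S, W) = W - 1 = -1 + W)
N(a) = 4 + 4*a (N(a) = 6 + ((a + a)*(a + (-1 + a)))/a = 6 + ((2*a)*(-1 + 2*a))/a = 6 + (2*a*(-1 + 2*a))/a = 6 + (-2 + 4*a) = 4 + 4*a)
-18*N(M)*21 = -18*(4 + 4*5)*21 = -18*(4 + 20)*21 = -18*24*21 = -432*21 = -9072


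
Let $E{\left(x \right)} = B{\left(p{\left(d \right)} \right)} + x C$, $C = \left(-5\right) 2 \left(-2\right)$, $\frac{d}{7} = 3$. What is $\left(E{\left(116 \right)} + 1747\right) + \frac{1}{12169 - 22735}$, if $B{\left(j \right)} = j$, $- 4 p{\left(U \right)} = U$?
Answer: $\frac{85832899}{21132} \approx 4061.8$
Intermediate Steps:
$d = 21$ ($d = 7 \cdot 3 = 21$)
$p{\left(U \right)} = - \frac{U}{4}$
$C = 20$ ($C = \left(-10\right) \left(-2\right) = 20$)
$E{\left(x \right)} = - \frac{21}{4} + 20 x$ ($E{\left(x \right)} = \left(- \frac{1}{4}\right) 21 + x 20 = - \frac{21}{4} + 20 x$)
$\left(E{\left(116 \right)} + 1747\right) + \frac{1}{12169 - 22735} = \left(\left(- \frac{21}{4} + 20 \cdot 116\right) + 1747\right) + \frac{1}{12169 - 22735} = \left(\left(- \frac{21}{4} + 2320\right) + 1747\right) + \frac{1}{-10566} = \left(\frac{9259}{4} + 1747\right) - \frac{1}{10566} = \frac{16247}{4} - \frac{1}{10566} = \frac{85832899}{21132}$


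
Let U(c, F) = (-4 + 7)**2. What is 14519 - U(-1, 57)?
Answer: 14510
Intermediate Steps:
U(c, F) = 9 (U(c, F) = 3**2 = 9)
14519 - U(-1, 57) = 14519 - 1*9 = 14519 - 9 = 14510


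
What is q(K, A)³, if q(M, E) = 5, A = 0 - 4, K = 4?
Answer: 125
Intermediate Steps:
A = -4
q(K, A)³ = 5³ = 125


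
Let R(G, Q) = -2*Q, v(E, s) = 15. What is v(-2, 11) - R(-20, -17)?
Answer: -19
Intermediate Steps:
v(-2, 11) - R(-20, -17) = 15 - (-2)*(-17) = 15 - 1*34 = 15 - 34 = -19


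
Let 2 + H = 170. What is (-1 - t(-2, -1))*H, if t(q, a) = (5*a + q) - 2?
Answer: 1344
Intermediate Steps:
H = 168 (H = -2 + 170 = 168)
t(q, a) = -2 + q + 5*a (t(q, a) = (q + 5*a) - 2 = -2 + q + 5*a)
(-1 - t(-2, -1))*H = (-1 - (-2 - 2 + 5*(-1)))*168 = (-1 - (-2 - 2 - 5))*168 = (-1 - 1*(-9))*168 = (-1 + 9)*168 = 8*168 = 1344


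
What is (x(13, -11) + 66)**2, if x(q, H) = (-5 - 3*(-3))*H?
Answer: 484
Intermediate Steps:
x(q, H) = 4*H (x(q, H) = (-5 + 9)*H = 4*H)
(x(13, -11) + 66)**2 = (4*(-11) + 66)**2 = (-44 + 66)**2 = 22**2 = 484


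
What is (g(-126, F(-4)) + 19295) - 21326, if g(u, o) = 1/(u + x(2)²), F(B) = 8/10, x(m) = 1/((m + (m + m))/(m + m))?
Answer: -2295039/1130 ≈ -2031.0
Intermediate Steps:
x(m) = ⅔ (x(m) = 1/((m + 2*m)/((2*m))) = 1/((3*m)*(1/(2*m))) = 1/(3/2) = ⅔)
F(B) = ⅘ (F(B) = 8*(⅒) = ⅘)
g(u, o) = 1/(4/9 + u) (g(u, o) = 1/(u + (⅔)²) = 1/(u + 4/9) = 1/(4/9 + u))
(g(-126, F(-4)) + 19295) - 21326 = (9/(4 + 9*(-126)) + 19295) - 21326 = (9/(4 - 1134) + 19295) - 21326 = (9/(-1130) + 19295) - 21326 = (9*(-1/1130) + 19295) - 21326 = (-9/1130 + 19295) - 21326 = 21803341/1130 - 21326 = -2295039/1130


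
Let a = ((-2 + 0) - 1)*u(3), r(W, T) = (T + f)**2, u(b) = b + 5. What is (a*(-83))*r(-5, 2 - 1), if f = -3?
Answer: 7968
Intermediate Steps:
u(b) = 5 + b
r(W, T) = (-3 + T)**2 (r(W, T) = (T - 3)**2 = (-3 + T)**2)
a = -24 (a = ((-2 + 0) - 1)*(5 + 3) = (-2 - 1)*8 = -3*8 = -24)
(a*(-83))*r(-5, 2 - 1) = (-24*(-83))*(-3 + (2 - 1))**2 = 1992*(-3 + 1)**2 = 1992*(-2)**2 = 1992*4 = 7968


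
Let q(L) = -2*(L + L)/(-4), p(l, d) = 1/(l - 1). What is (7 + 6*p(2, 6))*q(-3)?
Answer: -39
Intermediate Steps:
p(l, d) = 1/(-1 + l)
q(L) = L (q(L) = -4*L*(-¼) = L)
(7 + 6*p(2, 6))*q(-3) = (7 + 6/(-1 + 2))*(-3) = (7 + 6/1)*(-3) = (7 + 6*1)*(-3) = (7 + 6)*(-3) = 13*(-3) = -39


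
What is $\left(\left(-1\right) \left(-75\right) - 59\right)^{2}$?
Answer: $256$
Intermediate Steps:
$\left(\left(-1\right) \left(-75\right) - 59\right)^{2} = \left(75 - 59\right)^{2} = 16^{2} = 256$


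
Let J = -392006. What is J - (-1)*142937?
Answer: -249069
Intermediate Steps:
J - (-1)*142937 = -392006 - (-1)*142937 = -392006 - 1*(-142937) = -392006 + 142937 = -249069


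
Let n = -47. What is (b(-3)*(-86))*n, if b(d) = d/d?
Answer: 4042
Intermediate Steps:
b(d) = 1
(b(-3)*(-86))*n = (1*(-86))*(-47) = -86*(-47) = 4042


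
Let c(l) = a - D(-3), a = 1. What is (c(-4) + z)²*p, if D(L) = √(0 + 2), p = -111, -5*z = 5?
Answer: -222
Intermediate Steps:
z = -1 (z = -⅕*5 = -1)
D(L) = √2
c(l) = 1 - √2
(c(-4) + z)²*p = ((1 - √2) - 1)²*(-111) = (-√2)²*(-111) = 2*(-111) = -222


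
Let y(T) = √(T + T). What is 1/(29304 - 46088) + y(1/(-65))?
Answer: -1/16784 + I*√130/65 ≈ -5.9581e-5 + 0.17541*I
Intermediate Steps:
y(T) = √2*√T (y(T) = √(2*T) = √2*√T)
1/(29304 - 46088) + y(1/(-65)) = 1/(29304 - 46088) + √2*√(1/(-65)) = 1/(-16784) + √2*√(-1/65) = -1/16784 + √2*(I*√65/65) = -1/16784 + I*√130/65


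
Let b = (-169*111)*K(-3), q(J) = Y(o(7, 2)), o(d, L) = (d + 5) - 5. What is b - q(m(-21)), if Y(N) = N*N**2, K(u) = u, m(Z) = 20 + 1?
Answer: 55934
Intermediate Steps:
m(Z) = 21
o(d, L) = d (o(d, L) = (5 + d) - 5 = d)
Y(N) = N**3
q(J) = 343 (q(J) = 7**3 = 343)
b = 56277 (b = -169*111*(-3) = -18759*(-3) = 56277)
b - q(m(-21)) = 56277 - 1*343 = 56277 - 343 = 55934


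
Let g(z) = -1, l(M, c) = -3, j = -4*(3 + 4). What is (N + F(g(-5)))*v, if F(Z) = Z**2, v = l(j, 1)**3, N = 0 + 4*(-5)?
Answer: 513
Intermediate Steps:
j = -28 (j = -4*7 = -28)
N = -20 (N = 0 - 20 = -20)
v = -27 (v = (-3)**3 = -27)
(N + F(g(-5)))*v = (-20 + (-1)**2)*(-27) = (-20 + 1)*(-27) = -19*(-27) = 513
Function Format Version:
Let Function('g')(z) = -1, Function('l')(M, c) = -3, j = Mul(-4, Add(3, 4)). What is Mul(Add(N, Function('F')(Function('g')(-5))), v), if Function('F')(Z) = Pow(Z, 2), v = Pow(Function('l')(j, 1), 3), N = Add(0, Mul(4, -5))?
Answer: 513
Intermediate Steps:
j = -28 (j = Mul(-4, 7) = -28)
N = -20 (N = Add(0, -20) = -20)
v = -27 (v = Pow(-3, 3) = -27)
Mul(Add(N, Function('F')(Function('g')(-5))), v) = Mul(Add(-20, Pow(-1, 2)), -27) = Mul(Add(-20, 1), -27) = Mul(-19, -27) = 513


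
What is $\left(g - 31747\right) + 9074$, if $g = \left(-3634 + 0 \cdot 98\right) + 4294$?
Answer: $-22013$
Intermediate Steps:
$g = 660$ ($g = \left(-3634 + 0\right) + 4294 = -3634 + 4294 = 660$)
$\left(g - 31747\right) + 9074 = \left(660 - 31747\right) + 9074 = -31087 + 9074 = -22013$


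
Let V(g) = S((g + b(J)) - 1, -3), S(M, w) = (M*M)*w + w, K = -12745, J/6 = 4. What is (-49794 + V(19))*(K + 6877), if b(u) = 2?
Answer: 299250396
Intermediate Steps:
J = 24 (J = 6*4 = 24)
S(M, w) = w + w*M**2 (S(M, w) = M**2*w + w = w*M**2 + w = w + w*M**2)
V(g) = -3 - 3*(1 + g)**2 (V(g) = -3*(1 + ((g + 2) - 1)**2) = -3*(1 + ((2 + g) - 1)**2) = -3*(1 + (1 + g)**2) = -3 - 3*(1 + g)**2)
(-49794 + V(19))*(K + 6877) = (-49794 + (-3 - 3*(1 + 19)**2))*(-12745 + 6877) = (-49794 + (-3 - 3*20**2))*(-5868) = (-49794 + (-3 - 3*400))*(-5868) = (-49794 + (-3 - 1200))*(-5868) = (-49794 - 1203)*(-5868) = -50997*(-5868) = 299250396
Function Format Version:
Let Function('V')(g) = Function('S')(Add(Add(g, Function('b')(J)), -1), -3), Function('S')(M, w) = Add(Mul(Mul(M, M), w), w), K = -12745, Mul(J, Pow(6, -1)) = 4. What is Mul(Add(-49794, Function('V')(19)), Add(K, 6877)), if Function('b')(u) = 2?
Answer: 299250396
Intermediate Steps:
J = 24 (J = Mul(6, 4) = 24)
Function('S')(M, w) = Add(w, Mul(w, Pow(M, 2))) (Function('S')(M, w) = Add(Mul(Pow(M, 2), w), w) = Add(Mul(w, Pow(M, 2)), w) = Add(w, Mul(w, Pow(M, 2))))
Function('V')(g) = Add(-3, Mul(-3, Pow(Add(1, g), 2))) (Function('V')(g) = Mul(-3, Add(1, Pow(Add(Add(g, 2), -1), 2))) = Mul(-3, Add(1, Pow(Add(Add(2, g), -1), 2))) = Mul(-3, Add(1, Pow(Add(1, g), 2))) = Add(-3, Mul(-3, Pow(Add(1, g), 2))))
Mul(Add(-49794, Function('V')(19)), Add(K, 6877)) = Mul(Add(-49794, Add(-3, Mul(-3, Pow(Add(1, 19), 2)))), Add(-12745, 6877)) = Mul(Add(-49794, Add(-3, Mul(-3, Pow(20, 2)))), -5868) = Mul(Add(-49794, Add(-3, Mul(-3, 400))), -5868) = Mul(Add(-49794, Add(-3, -1200)), -5868) = Mul(Add(-49794, -1203), -5868) = Mul(-50997, -5868) = 299250396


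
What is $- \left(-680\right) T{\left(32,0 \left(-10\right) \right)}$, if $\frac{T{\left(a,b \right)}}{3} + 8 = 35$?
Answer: $55080$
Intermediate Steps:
$T{\left(a,b \right)} = 81$ ($T{\left(a,b \right)} = -24 + 3 \cdot 35 = -24 + 105 = 81$)
$- \left(-680\right) T{\left(32,0 \left(-10\right) \right)} = - \left(-680\right) 81 = \left(-1\right) \left(-55080\right) = 55080$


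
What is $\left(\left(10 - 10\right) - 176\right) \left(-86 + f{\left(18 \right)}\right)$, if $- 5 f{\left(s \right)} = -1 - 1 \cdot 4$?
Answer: $14960$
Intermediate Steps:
$f{\left(s \right)} = 1$ ($f{\left(s \right)} = - \frac{-1 - 1 \cdot 4}{5} = - \frac{-1 - 4}{5} = \left(- \frac{1}{5}\right) \left(-5\right) = 1$)
$\left(\left(10 - 10\right) - 176\right) \left(-86 + f{\left(18 \right)}\right) = \left(\left(10 - 10\right) - 176\right) \left(-86 + 1\right) = \left(\left(10 - 10\right) - 176\right) \left(-85\right) = \left(0 - 176\right) \left(-85\right) = \left(-176\right) \left(-85\right) = 14960$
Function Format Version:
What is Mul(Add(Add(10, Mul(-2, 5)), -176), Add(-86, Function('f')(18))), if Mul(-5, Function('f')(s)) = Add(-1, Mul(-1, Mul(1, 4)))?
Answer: 14960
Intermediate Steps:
Function('f')(s) = 1 (Function('f')(s) = Mul(Rational(-1, 5), Add(-1, Mul(-1, Mul(1, 4)))) = Mul(Rational(-1, 5), Add(-1, Mul(-1, 4))) = Mul(Rational(-1, 5), Add(-1, -4)) = Mul(Rational(-1, 5), -5) = 1)
Mul(Add(Add(10, Mul(-2, 5)), -176), Add(-86, Function('f')(18))) = Mul(Add(Add(10, Mul(-2, 5)), -176), Add(-86, 1)) = Mul(Add(Add(10, -10), -176), -85) = Mul(Add(0, -176), -85) = Mul(-176, -85) = 14960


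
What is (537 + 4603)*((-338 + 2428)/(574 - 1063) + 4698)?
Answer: 11797492480/489 ≈ 2.4126e+7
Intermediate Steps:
(537 + 4603)*((-338 + 2428)/(574 - 1063) + 4698) = 5140*(2090/(-489) + 4698) = 5140*(2090*(-1/489) + 4698) = 5140*(-2090/489 + 4698) = 5140*(2295232/489) = 11797492480/489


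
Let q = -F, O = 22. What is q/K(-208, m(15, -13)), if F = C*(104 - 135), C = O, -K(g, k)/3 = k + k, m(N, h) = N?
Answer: -341/45 ≈ -7.5778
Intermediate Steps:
K(g, k) = -6*k (K(g, k) = -3*(k + k) = -6*k)
C = 22
F = -682 (F = 22*(104 - 135) = 22*(-31) = -682)
q = 682 (q = -1*(-682) = 682)
q/K(-208, m(15, -13)) = 682/((-6*15)) = 682/(-90) = 682*(-1/90) = -341/45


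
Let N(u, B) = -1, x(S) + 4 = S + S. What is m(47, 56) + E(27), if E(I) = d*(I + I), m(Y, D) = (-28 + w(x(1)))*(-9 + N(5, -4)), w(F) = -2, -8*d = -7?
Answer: 1389/4 ≈ 347.25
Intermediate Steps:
x(S) = -4 + 2*S (x(S) = -4 + (S + S) = -4 + 2*S)
d = 7/8 (d = -1/8*(-7) = 7/8 ≈ 0.87500)
m(Y, D) = 300 (m(Y, D) = (-28 - 2)*(-9 - 1) = -30*(-10) = 300)
E(I) = 7*I/4 (E(I) = 7*(I + I)/8 = 7*(2*I)/8 = 7*I/4)
m(47, 56) + E(27) = 300 + (7/4)*27 = 300 + 189/4 = 1389/4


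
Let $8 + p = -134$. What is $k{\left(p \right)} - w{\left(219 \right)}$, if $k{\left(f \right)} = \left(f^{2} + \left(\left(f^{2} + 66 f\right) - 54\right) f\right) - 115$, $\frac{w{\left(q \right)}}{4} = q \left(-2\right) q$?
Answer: $-1121059$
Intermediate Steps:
$w{\left(q \right)} = - 8 q^{2}$ ($w{\left(q \right)} = 4 q \left(-2\right) q = 4 - 2 q q = 4 \left(- 2 q^{2}\right) = - 8 q^{2}$)
$p = -142$ ($p = -8 - 134 = -142$)
$k{\left(f \right)} = -115 + f^{2} + f \left(-54 + f^{2} + 66 f\right)$ ($k{\left(f \right)} = \left(f^{2} + \left(-54 + f^{2} + 66 f\right) f\right) - 115 = \left(f^{2} + f \left(-54 + f^{2} + 66 f\right)\right) - 115 = -115 + f^{2} + f \left(-54 + f^{2} + 66 f\right)$)
$k{\left(p \right)} - w{\left(219 \right)} = \left(-115 + \left(-142\right)^{3} - -7668 + 67 \left(-142\right)^{2}\right) - - 8 \cdot 219^{2} = \left(-115 - 2863288 + 7668 + 67 \cdot 20164\right) - \left(-8\right) 47961 = \left(-115 - 2863288 + 7668 + 1350988\right) - -383688 = -1504747 + 383688 = -1121059$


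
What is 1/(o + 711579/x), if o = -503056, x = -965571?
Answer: -321857/161912332185 ≈ -1.9878e-6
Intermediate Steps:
1/(o + 711579/x) = 1/(-503056 + 711579/(-965571)) = 1/(-503056 + 711579*(-1/965571)) = 1/(-503056 - 237193/321857) = 1/(-161912332185/321857) = -321857/161912332185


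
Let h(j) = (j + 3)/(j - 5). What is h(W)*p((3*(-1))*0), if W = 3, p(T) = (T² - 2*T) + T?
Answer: 0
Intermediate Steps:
p(T) = T² - T
h(j) = (3 + j)/(-5 + j)
h(W)*p((3*(-1))*0) = ((3 + 3)/(-5 + 3))*(((3*(-1))*0)*(-1 + (3*(-1))*0)) = (6/(-2))*((-3*0)*(-1 - 3*0)) = (-½*6)*(0*(-1 + 0)) = -0*(-1) = -3*0 = 0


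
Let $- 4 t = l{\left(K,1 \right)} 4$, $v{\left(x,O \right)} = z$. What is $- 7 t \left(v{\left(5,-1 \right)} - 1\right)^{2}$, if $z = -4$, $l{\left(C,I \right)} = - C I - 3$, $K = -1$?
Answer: $-350$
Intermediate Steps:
$l{\left(C,I \right)} = -3 - C I$ ($l{\left(C,I \right)} = - C I - 3 = -3 - C I$)
$v{\left(x,O \right)} = -4$
$t = 2$ ($t = - \frac{\left(-3 - \left(-1\right) 1\right) 4}{4} = - \frac{\left(-3 + 1\right) 4}{4} = - \frac{\left(-2\right) 4}{4} = \left(- \frac{1}{4}\right) \left(-8\right) = 2$)
$- 7 t \left(v{\left(5,-1 \right)} - 1\right)^{2} = \left(-7\right) 2 \left(-4 - 1\right)^{2} = - 14 \left(-5\right)^{2} = \left(-14\right) 25 = -350$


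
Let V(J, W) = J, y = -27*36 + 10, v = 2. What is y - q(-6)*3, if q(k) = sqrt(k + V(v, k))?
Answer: -962 - 6*I ≈ -962.0 - 6.0*I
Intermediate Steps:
y = -962 (y = -972 + 10 = -962)
q(k) = sqrt(2 + k) (q(k) = sqrt(k + 2) = sqrt(2 + k))
y - q(-6)*3 = -962 - sqrt(2 - 6)*3 = -962 - sqrt(-4)*3 = -962 - 2*I*3 = -962 - 6*I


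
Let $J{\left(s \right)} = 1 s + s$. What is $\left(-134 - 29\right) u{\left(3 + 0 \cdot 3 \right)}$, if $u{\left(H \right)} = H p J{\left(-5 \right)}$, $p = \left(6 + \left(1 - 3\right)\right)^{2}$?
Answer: $78240$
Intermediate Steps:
$p = 16$ ($p = \left(6 + \left(1 - 3\right)\right)^{2} = \left(6 - 2\right)^{2} = 4^{2} = 16$)
$J{\left(s \right)} = 2 s$ ($J{\left(s \right)} = s + s = 2 s$)
$u{\left(H \right)} = - 160 H$ ($u{\left(H \right)} = H 16 \cdot 2 \left(-5\right) = 16 H \left(-10\right) = - 160 H$)
$\left(-134 - 29\right) u{\left(3 + 0 \cdot 3 \right)} = \left(-134 - 29\right) \left(- 160 \left(3 + 0 \cdot 3\right)\right) = - 163 \left(- 160 \left(3 + 0\right)\right) = - 163 \left(\left(-160\right) 3\right) = \left(-163\right) \left(-480\right) = 78240$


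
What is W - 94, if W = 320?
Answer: 226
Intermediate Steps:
W - 94 = 320 - 94 = 226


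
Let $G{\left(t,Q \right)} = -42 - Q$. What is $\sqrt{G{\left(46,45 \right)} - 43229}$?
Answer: $14 i \sqrt{221} \approx 208.13 i$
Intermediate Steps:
$\sqrt{G{\left(46,45 \right)} - 43229} = \sqrt{\left(-42 - 45\right) - 43229} = \sqrt{-87 - 43229} = \sqrt{-43316} = 14 i \sqrt{221}$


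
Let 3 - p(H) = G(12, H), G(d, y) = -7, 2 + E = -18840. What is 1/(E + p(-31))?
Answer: -1/18832 ≈ -5.3101e-5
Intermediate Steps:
E = -18842 (E = -2 - 18840 = -18842)
p(H) = 10 (p(H) = 3 - 1*(-7) = 3 + 7 = 10)
1/(E + p(-31)) = 1/(-18842 + 10) = 1/(-18832) = -1/18832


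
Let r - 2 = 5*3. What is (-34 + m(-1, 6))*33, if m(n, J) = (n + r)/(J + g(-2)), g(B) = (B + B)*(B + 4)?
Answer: -1386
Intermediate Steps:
g(B) = 2*B*(4 + B) (g(B) = (2*B)*(4 + B) = 2*B*(4 + B))
r = 17 (r = 2 + 5*3 = 2 + 15 = 17)
m(n, J) = (17 + n)/(-8 + J) (m(n, J) = (n + 17)/(J + 2*(-2)*(4 - 2)) = (17 + n)/(J + 2*(-2)*2) = (17 + n)/(J - 8) = (17 + n)/(-8 + J))
(-34 + m(-1, 6))*33 = (-34 + (17 - 1)/(-8 + 6))*33 = (-34 + 16/(-2))*33 = (-34 - ½*16)*33 = (-34 - 8)*33 = -42*33 = -1386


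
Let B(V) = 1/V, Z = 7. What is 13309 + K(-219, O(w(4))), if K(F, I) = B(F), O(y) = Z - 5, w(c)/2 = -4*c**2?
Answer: 2914670/219 ≈ 13309.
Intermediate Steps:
w(c) = -8*c**2 (w(c) = 2*(-4*c**2) = -8*c**2)
O(y) = 2 (O(y) = 7 - 5 = 2)
K(F, I) = 1/F
13309 + K(-219, O(w(4))) = 13309 + 1/(-219) = 13309 - 1/219 = 2914670/219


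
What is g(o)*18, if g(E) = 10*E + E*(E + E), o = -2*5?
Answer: 1800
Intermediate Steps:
o = -10
g(E) = 2*E² + 10*E (g(E) = 10*E + E*(2*E) = 10*E + 2*E² = 2*E² + 10*E)
g(o)*18 = (2*(-10)*(5 - 10))*18 = (2*(-10)*(-5))*18 = 100*18 = 1800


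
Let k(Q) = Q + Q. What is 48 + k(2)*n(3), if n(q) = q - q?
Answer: 48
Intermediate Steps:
k(Q) = 2*Q
n(q) = 0
48 + k(2)*n(3) = 48 + (2*2)*0 = 48 + 4*0 = 48 + 0 = 48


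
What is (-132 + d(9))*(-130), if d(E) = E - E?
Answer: 17160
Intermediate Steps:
d(E) = 0
(-132 + d(9))*(-130) = (-132 + 0)*(-130) = -132*(-130) = 17160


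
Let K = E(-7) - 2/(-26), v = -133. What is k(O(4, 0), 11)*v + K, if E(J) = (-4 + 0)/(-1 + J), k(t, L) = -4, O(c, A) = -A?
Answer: 13847/26 ≈ 532.58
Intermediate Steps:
E(J) = -4/(-1 + J)
K = 15/26 (K = -4/(-1 - 7) - 2/(-26) = -4/(-8) - 2*(-1)/26 = -4*(-⅛) - 1*(-1/13) = ½ + 1/13 = 15/26 ≈ 0.57692)
k(O(4, 0), 11)*v + K = -4*(-133) + 15/26 = 532 + 15/26 = 13847/26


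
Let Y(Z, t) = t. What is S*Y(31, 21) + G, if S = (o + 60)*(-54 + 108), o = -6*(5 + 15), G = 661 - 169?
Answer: -67548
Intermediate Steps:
G = 492
o = -120 (o = -6*20 = -120)
S = -3240 (S = (-120 + 60)*(-54 + 108) = -60*54 = -3240)
S*Y(31, 21) + G = -3240*21 + 492 = -68040 + 492 = -67548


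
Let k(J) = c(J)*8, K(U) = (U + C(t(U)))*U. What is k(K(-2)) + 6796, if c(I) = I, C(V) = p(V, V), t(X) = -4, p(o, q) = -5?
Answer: 6908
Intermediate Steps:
C(V) = -5
K(U) = U*(-5 + U) (K(U) = (U - 5)*U = (-5 + U)*U = U*(-5 + U))
k(J) = 8*J (k(J) = J*8 = 8*J)
k(K(-2)) + 6796 = 8*(-2*(-5 - 2)) + 6796 = 8*(-2*(-7)) + 6796 = 8*14 + 6796 = 112 + 6796 = 6908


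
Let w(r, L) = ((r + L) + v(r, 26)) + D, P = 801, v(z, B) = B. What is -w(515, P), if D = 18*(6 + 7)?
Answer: -1576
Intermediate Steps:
D = 234 (D = 18*13 = 234)
w(r, L) = 260 + L + r (w(r, L) = ((r + L) + 26) + 234 = ((L + r) + 26) + 234 = (26 + L + r) + 234 = 260 + L + r)
-w(515, P) = -(260 + 801 + 515) = -1*1576 = -1576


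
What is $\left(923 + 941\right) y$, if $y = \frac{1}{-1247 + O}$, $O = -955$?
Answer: $- \frac{932}{1101} \approx -0.8465$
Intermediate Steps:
$y = - \frac{1}{2202}$ ($y = \frac{1}{-1247 - 955} = \frac{1}{-2202} = - \frac{1}{2202} \approx -0.00045413$)
$\left(923 + 941\right) y = \left(923 + 941\right) \left(- \frac{1}{2202}\right) = 1864 \left(- \frac{1}{2202}\right) = - \frac{932}{1101}$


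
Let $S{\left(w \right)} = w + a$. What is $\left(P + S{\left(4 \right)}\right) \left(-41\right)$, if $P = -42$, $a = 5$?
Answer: $1353$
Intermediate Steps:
$S{\left(w \right)} = 5 + w$ ($S{\left(w \right)} = w + 5 = 5 + w$)
$\left(P + S{\left(4 \right)}\right) \left(-41\right) = \left(-42 + \left(5 + 4\right)\right) \left(-41\right) = \left(-42 + 9\right) \left(-41\right) = \left(-33\right) \left(-41\right) = 1353$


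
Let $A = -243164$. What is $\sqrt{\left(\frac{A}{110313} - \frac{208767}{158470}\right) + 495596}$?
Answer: $\frac{\sqrt{35447961068827321910}}{8457330} \approx 703.98$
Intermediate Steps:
$\sqrt{\left(\frac{A}{110313} - \frac{208767}{158470}\right) + 495596} = \sqrt{\left(- \frac{243164}{110313} - \frac{208767}{158470}\right) + 495596} = \sqrt{\left(\left(-243164\right) \frac{1}{110313} - \frac{303}{230}\right) + 495596} = \sqrt{\left(- \frac{243164}{110313} - \frac{303}{230}\right) + 495596} = \sqrt{- \frac{89352559}{25371990} + 495596} = \sqrt{\frac{12574167403481}{25371990}} = \frac{\sqrt{35447961068827321910}}{8457330}$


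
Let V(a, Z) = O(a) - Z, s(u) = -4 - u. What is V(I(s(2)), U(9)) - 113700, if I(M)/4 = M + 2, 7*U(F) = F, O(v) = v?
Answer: -796021/7 ≈ -1.1372e+5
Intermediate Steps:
U(F) = F/7
I(M) = 8 + 4*M (I(M) = 4*(M + 2) = 4*(2 + M) = 8 + 4*M)
V(a, Z) = a - Z
V(I(s(2)), U(9)) - 113700 = ((8 + 4*(-4 - 1*2)) - 9/7) - 113700 = ((8 + 4*(-4 - 2)) - 1*9/7) - 113700 = ((8 + 4*(-6)) - 9/7) - 113700 = ((8 - 24) - 9/7) - 113700 = (-16 - 9/7) - 113700 = -121/7 - 113700 = -796021/7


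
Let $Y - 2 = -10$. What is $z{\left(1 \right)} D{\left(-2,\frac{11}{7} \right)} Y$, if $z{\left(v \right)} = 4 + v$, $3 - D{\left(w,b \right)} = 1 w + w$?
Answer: $-280$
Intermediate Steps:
$Y = -8$ ($Y = 2 - 10 = -8$)
$D{\left(w,b \right)} = 3 - 2 w$ ($D{\left(w,b \right)} = 3 - \left(1 w + w\right) = 3 - \left(w + w\right) = 3 - 2 w$)
$z{\left(1 \right)} D{\left(-2,\frac{11}{7} \right)} Y = \left(4 + 1\right) \left(3 - -4\right) \left(-8\right) = 5 \left(3 + 4\right) \left(-8\right) = 5 \cdot 7 \left(-8\right) = 35 \left(-8\right) = -280$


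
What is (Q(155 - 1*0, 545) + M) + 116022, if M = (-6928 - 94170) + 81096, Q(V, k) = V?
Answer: 96175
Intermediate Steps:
M = -20002 (M = -101098 + 81096 = -20002)
(Q(155 - 1*0, 545) + M) + 116022 = ((155 - 1*0) - 20002) + 116022 = ((155 + 0) - 20002) + 116022 = (155 - 20002) + 116022 = -19847 + 116022 = 96175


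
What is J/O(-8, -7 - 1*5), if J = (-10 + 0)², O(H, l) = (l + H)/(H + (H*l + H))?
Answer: -400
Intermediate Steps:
O(H, l) = (H + l)/(2*H + H*l) (O(H, l) = (H + l)/(H + (H + H*l)) = (H + l)/(2*H + H*l))
J = 100 (J = (-10)² = 100)
J/O(-8, -7 - 1*5) = 100/((-8 + (-7 - 1*5))/((-8)*(2 + (-7 - 1*5)))) = 100/(-(-8 + (-7 - 5))/(8*(2 + (-7 - 5)))) = 100/(-(-8 - 12)/(8*(2 - 12))) = 100/(-⅛*(-20)/(-10)) = 100/(-⅛*(-⅒)*(-20)) = 100/(-¼) = -4*100 = -400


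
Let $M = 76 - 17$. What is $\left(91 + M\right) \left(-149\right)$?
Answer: $-22350$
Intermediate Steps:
$M = 59$
$\left(91 + M\right) \left(-149\right) = \left(91 + 59\right) \left(-149\right) = 150 \left(-149\right) = -22350$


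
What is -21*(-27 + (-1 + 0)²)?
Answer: 546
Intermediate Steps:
-21*(-27 + (-1 + 0)²) = -21*(-27 + (-1)²) = -21*(-27 + 1) = -21*(-26) = 546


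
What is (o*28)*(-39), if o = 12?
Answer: -13104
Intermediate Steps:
(o*28)*(-39) = (12*28)*(-39) = 336*(-39) = -13104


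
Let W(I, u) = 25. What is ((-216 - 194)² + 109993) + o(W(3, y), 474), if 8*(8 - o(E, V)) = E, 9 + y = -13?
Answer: 2224783/8 ≈ 2.7810e+5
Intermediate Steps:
y = -22 (y = -9 - 13 = -22)
o(E, V) = 8 - E/8
((-216 - 194)² + 109993) + o(W(3, y), 474) = ((-216 - 194)² + 109993) + (8 - ⅛*25) = ((-410)² + 109993) + (8 - 25/8) = (168100 + 109993) + 39/8 = 278093 + 39/8 = 2224783/8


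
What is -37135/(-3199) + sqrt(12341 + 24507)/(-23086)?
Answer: 5305/457 - 2*sqrt(47)/1649 ≈ 11.600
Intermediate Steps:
-37135/(-3199) + sqrt(12341 + 24507)/(-23086) = -37135*(-1/3199) + sqrt(36848)*(-1/23086) = 5305/457 + (28*sqrt(47))*(-1/23086) = 5305/457 - 2*sqrt(47)/1649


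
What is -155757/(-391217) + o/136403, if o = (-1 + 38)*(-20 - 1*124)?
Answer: 19161317895/53363172451 ≈ 0.35907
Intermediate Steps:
o = -5328 (o = 37*(-20 - 124) = 37*(-144) = -5328)
-155757/(-391217) + o/136403 = -155757/(-391217) - 5328/136403 = -155757*(-1/391217) - 5328*1/136403 = 155757/391217 - 5328/136403 = 19161317895/53363172451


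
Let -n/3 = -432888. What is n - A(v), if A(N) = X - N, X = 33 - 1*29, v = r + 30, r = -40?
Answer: 1298650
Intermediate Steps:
v = -10 (v = -40 + 30 = -10)
X = 4 (X = 33 - 29 = 4)
n = 1298664 (n = -3*(-432888) = 1298664)
A(N) = 4 - N
n - A(v) = 1298664 - (4 - 1*(-10)) = 1298664 - (4 + 10) = 1298664 - 1*14 = 1298664 - 14 = 1298650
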